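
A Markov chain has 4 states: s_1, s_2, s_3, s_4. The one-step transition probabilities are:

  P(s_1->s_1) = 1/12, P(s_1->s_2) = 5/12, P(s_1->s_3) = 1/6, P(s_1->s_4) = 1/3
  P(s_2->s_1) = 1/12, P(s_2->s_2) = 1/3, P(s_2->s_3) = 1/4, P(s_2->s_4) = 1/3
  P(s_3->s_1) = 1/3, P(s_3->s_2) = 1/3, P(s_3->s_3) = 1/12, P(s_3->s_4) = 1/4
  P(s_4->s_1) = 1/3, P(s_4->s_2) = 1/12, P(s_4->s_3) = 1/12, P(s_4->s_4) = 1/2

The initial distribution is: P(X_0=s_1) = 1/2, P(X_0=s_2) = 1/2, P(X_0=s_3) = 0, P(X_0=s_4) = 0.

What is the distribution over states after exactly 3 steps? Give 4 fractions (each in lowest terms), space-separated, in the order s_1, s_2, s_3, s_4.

Answer: 247/1152 149/576 499/3456 661/1728

Derivation:
Propagating the distribution step by step (d_{t+1} = d_t * P):
d_0 = (s_1=1/2, s_2=1/2, s_3=0, s_4=0)
  d_1[s_1] = 1/2*1/12 + 1/2*1/12 + 0*1/3 + 0*1/3 = 1/12
  d_1[s_2] = 1/2*5/12 + 1/2*1/3 + 0*1/3 + 0*1/12 = 3/8
  d_1[s_3] = 1/2*1/6 + 1/2*1/4 + 0*1/12 + 0*1/12 = 5/24
  d_1[s_4] = 1/2*1/3 + 1/2*1/3 + 0*1/4 + 0*1/2 = 1/3
d_1 = (s_1=1/12, s_2=3/8, s_3=5/24, s_4=1/3)
  d_2[s_1] = 1/12*1/12 + 3/8*1/12 + 5/24*1/3 + 1/3*1/3 = 7/32
  d_2[s_2] = 1/12*5/12 + 3/8*1/3 + 5/24*1/3 + 1/3*1/12 = 37/144
  d_2[s_3] = 1/12*1/6 + 3/8*1/4 + 5/24*1/12 + 1/3*1/12 = 11/72
  d_2[s_4] = 1/12*1/3 + 3/8*1/3 + 5/24*1/4 + 1/3*1/2 = 107/288
d_2 = (s_1=7/32, s_2=37/144, s_3=11/72, s_4=107/288)
  d_3[s_1] = 7/32*1/12 + 37/144*1/12 + 11/72*1/3 + 107/288*1/3 = 247/1152
  d_3[s_2] = 7/32*5/12 + 37/144*1/3 + 11/72*1/3 + 107/288*1/12 = 149/576
  d_3[s_3] = 7/32*1/6 + 37/144*1/4 + 11/72*1/12 + 107/288*1/12 = 499/3456
  d_3[s_4] = 7/32*1/3 + 37/144*1/3 + 11/72*1/4 + 107/288*1/2 = 661/1728
d_3 = (s_1=247/1152, s_2=149/576, s_3=499/3456, s_4=661/1728)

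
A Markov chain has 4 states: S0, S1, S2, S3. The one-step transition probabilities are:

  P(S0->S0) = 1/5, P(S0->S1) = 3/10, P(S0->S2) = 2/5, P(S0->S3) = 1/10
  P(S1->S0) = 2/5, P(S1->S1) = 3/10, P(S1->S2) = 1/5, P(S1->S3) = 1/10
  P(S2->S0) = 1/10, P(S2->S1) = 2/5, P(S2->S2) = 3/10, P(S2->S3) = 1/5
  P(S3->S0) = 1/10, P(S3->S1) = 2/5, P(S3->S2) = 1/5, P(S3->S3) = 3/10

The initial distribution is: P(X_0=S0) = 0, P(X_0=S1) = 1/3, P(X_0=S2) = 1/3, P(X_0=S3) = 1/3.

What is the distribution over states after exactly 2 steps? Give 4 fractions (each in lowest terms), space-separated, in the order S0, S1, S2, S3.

Propagating the distribution step by step (d_{t+1} = d_t * P):
d_0 = (S0=0, S1=1/3, S2=1/3, S3=1/3)
  d_1[S0] = 0*1/5 + 1/3*2/5 + 1/3*1/10 + 1/3*1/10 = 1/5
  d_1[S1] = 0*3/10 + 1/3*3/10 + 1/3*2/5 + 1/3*2/5 = 11/30
  d_1[S2] = 0*2/5 + 1/3*1/5 + 1/3*3/10 + 1/3*1/5 = 7/30
  d_1[S3] = 0*1/10 + 1/3*1/10 + 1/3*1/5 + 1/3*3/10 = 1/5
d_1 = (S0=1/5, S1=11/30, S2=7/30, S3=1/5)
  d_2[S0] = 1/5*1/5 + 11/30*2/5 + 7/30*1/10 + 1/5*1/10 = 23/100
  d_2[S1] = 1/5*3/10 + 11/30*3/10 + 7/30*2/5 + 1/5*2/5 = 103/300
  d_2[S2] = 1/5*2/5 + 11/30*1/5 + 7/30*3/10 + 1/5*1/5 = 79/300
  d_2[S3] = 1/5*1/10 + 11/30*1/10 + 7/30*1/5 + 1/5*3/10 = 49/300
d_2 = (S0=23/100, S1=103/300, S2=79/300, S3=49/300)

Answer: 23/100 103/300 79/300 49/300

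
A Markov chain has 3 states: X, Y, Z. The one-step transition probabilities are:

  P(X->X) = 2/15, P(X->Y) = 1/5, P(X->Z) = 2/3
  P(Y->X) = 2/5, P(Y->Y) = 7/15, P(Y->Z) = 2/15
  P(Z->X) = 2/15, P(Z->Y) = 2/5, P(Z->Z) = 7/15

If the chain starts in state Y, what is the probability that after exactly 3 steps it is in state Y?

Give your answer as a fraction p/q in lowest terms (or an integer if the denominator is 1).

Computing P^3 by repeated multiplication:
P^1 =
  X: [2/15, 1/5, 2/3]
  Y: [2/5, 7/15, 2/15]
  Z: [2/15, 2/5, 7/15]
P^2 =
  X: [14/75, 29/75, 32/75]
  Y: [58/225, 79/225, 88/225]
  Z: [6/25, 2/5, 9/25]
P^3 =
  X: [266/1125, 437/1125, 422/1125]
  Y: [766/3375, 251/675, 1354/3375]
  Z: [6/25, 142/375, 143/375]

(P^3)[Y -> Y] = 251/675

Answer: 251/675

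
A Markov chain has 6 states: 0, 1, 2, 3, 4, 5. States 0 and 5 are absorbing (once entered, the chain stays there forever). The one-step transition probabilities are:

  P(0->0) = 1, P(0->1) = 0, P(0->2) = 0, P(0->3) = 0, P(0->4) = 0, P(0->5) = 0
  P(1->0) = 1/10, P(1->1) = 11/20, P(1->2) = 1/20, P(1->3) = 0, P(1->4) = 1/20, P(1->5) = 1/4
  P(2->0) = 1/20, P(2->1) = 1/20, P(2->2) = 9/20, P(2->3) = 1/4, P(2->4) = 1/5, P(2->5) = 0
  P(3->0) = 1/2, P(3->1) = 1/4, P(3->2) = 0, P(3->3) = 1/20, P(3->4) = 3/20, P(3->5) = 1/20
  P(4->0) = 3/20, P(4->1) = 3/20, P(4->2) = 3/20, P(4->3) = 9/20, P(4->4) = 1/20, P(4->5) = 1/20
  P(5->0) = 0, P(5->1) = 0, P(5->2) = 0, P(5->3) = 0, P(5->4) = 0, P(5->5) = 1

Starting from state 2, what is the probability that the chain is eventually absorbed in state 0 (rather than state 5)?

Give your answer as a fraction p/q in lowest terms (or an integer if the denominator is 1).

Let a_i = P(absorbed in 0 | start in state i).
Boundary conditions: a_0 = 1, a_5 = 0.
For each transient state i, a_i = sum_j P(i->j) * a_j:
  a_1 = 1/10*a_0 + 11/20*a_1 + 1/20*a_2 + 0*a_3 + 1/20*a_4 + 1/4*a_5
  a_2 = 1/20*a_0 + 1/20*a_1 + 9/20*a_2 + 1/4*a_3 + 1/5*a_4 + 0*a_5
  a_3 = 1/2*a_0 + 1/4*a_1 + 0*a_2 + 1/20*a_3 + 3/20*a_4 + 1/20*a_5
  a_4 = 3/20*a_0 + 3/20*a_1 + 3/20*a_2 + 9/20*a_3 + 1/20*a_4 + 1/20*a_5

Substituting a_0 = 1 and a_5 = 0, rearrange to (I - Q) a = r where r[i] = P(i -> 0):
  [9/20, -1/20, 0, -1/20] . (a_1, a_2, a_3, a_4) = 1/10
  [-1/20, 11/20, -1/4, -1/5] . (a_1, a_2, a_3, a_4) = 1/20
  [-1/4, 0, 19/20, -3/20] . (a_1, a_2, a_3, a_4) = 1/2
  [-3/20, -3/20, -9/20, 19/20] . (a_1, a_2, a_3, a_4) = 3/20

Solving yields:
  a_1 = 811/2161
  a_2 = 1519/2161
  a_3 = 1581/2161
  a_4 = 1458/2161

Starting state is 2, so the absorption probability is a_2 = 1519/2161.

Answer: 1519/2161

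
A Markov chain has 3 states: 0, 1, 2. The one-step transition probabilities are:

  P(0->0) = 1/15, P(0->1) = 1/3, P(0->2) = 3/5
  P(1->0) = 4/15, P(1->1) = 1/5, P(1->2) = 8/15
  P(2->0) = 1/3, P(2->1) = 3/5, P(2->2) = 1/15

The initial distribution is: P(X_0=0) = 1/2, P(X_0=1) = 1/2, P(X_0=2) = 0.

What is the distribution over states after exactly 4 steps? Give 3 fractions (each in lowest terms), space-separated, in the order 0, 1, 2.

Propagating the distribution step by step (d_{t+1} = d_t * P):
d_0 = (0=1/2, 1=1/2, 2=0)
  d_1[0] = 1/2*1/15 + 1/2*4/15 + 0*1/3 = 1/6
  d_1[1] = 1/2*1/3 + 1/2*1/5 + 0*3/5 = 4/15
  d_1[2] = 1/2*3/5 + 1/2*8/15 + 0*1/15 = 17/30
d_1 = (0=1/6, 1=4/15, 2=17/30)
  d_2[0] = 1/6*1/15 + 4/15*4/15 + 17/30*1/3 = 61/225
  d_2[1] = 1/6*1/3 + 4/15*1/5 + 17/30*3/5 = 101/225
  d_2[2] = 1/6*3/5 + 4/15*8/15 + 17/30*1/15 = 7/25
d_2 = (0=61/225, 1=101/225, 2=7/25)
  d_3[0] = 61/225*1/15 + 101/225*4/15 + 7/25*1/3 = 52/225
  d_3[1] = 61/225*1/3 + 101/225*1/5 + 7/25*3/5 = 47/135
  d_3[2] = 61/225*3/5 + 101/225*8/15 + 7/25*1/15 = 284/675
d_3 = (0=52/225, 1=47/135, 2=284/675)
  d_4[0] = 52/225*1/15 + 47/135*4/15 + 284/675*1/3 = 2516/10125
  d_4[1] = 52/225*1/3 + 47/135*1/5 + 284/675*3/5 = 449/1125
  d_4[2] = 52/225*3/5 + 47/135*8/15 + 284/675*1/15 = 3568/10125
d_4 = (0=2516/10125, 1=449/1125, 2=3568/10125)

Answer: 2516/10125 449/1125 3568/10125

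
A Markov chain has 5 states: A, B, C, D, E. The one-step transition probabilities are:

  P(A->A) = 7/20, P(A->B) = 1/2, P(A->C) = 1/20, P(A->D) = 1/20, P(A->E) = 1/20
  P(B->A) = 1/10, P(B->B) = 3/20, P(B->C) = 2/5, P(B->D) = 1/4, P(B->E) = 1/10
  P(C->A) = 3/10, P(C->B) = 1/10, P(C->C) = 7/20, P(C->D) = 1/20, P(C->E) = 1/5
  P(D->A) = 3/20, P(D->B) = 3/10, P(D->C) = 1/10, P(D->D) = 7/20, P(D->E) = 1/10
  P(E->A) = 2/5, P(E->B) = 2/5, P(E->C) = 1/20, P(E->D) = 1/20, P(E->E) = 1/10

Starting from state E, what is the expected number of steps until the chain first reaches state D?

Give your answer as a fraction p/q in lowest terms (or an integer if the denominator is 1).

Answer: 42140/4553

Derivation:
Let h_i = expected steps to first reach D from state i.
Boundary: h_D = 0.
First-step equations for the other states:
  h_A = 1 + 7/20*h_A + 1/2*h_B + 1/20*h_C + 1/20*h_D + 1/20*h_E
  h_B = 1 + 1/10*h_A + 3/20*h_B + 2/5*h_C + 1/4*h_D + 1/10*h_E
  h_C = 1 + 3/10*h_A + 1/10*h_B + 7/20*h_C + 1/20*h_D + 1/5*h_E
  h_E = 1 + 2/5*h_A + 2/5*h_B + 1/20*h_C + 1/20*h_D + 1/10*h_E

Substituting h_D = 0 and rearranging gives the linear system (I - Q) h = 1:
  [13/20, -1/2, -1/20, -1/20] . (h_A, h_B, h_C, h_E) = 1
  [-1/10, 17/20, -2/5, -1/10] . (h_A, h_B, h_C, h_E) = 1
  [-3/10, -1/10, 13/20, -1/5] . (h_A, h_B, h_C, h_E) = 1
  [-2/5, -2/5, -1/20, 9/10] . (h_A, h_B, h_C, h_E) = 1

Solving yields:
  h_A = 41580/4553
  h_B = 36260/4553
  h_C = 44740/4553
  h_E = 42140/4553

Starting state is E, so the expected hitting time is h_E = 42140/4553.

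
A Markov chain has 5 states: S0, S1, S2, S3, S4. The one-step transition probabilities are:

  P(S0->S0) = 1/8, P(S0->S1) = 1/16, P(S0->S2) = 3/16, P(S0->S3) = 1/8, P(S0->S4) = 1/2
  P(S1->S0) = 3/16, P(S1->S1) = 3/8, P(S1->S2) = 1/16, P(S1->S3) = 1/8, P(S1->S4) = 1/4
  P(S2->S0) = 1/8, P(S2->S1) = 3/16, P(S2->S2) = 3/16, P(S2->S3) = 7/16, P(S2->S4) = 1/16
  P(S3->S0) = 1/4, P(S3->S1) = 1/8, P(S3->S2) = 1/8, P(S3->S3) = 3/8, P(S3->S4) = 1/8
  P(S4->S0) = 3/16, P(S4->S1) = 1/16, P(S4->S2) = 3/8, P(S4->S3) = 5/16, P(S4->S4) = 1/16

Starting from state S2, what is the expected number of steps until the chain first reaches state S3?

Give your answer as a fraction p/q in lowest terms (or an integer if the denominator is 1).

Let h_i = expected steps to first reach S3 from state i.
Boundary: h_S3 = 0.
First-step equations for the other states:
  h_S0 = 1 + 1/8*h_S0 + 1/16*h_S1 + 3/16*h_S2 + 1/8*h_S3 + 1/2*h_S4
  h_S1 = 1 + 3/16*h_S0 + 3/8*h_S1 + 1/16*h_S2 + 1/8*h_S3 + 1/4*h_S4
  h_S2 = 1 + 1/8*h_S0 + 3/16*h_S1 + 3/16*h_S2 + 7/16*h_S3 + 1/16*h_S4
  h_S4 = 1 + 3/16*h_S0 + 1/16*h_S1 + 3/8*h_S2 + 5/16*h_S3 + 1/16*h_S4

Substituting h_S3 = 0 and rearranging gives the linear system (I - Q) h = 1:
  [7/8, -1/16, -3/16, -1/2] . (h_S0, h_S1, h_S2, h_S4) = 1
  [-3/16, 5/8, -1/16, -1/4] . (h_S0, h_S1, h_S2, h_S4) = 1
  [-1/8, -3/16, 13/16, -1/16] . (h_S0, h_S1, h_S2, h_S4) = 1
  [-3/16, -1/16, -3/8, 15/16] . (h_S0, h_S1, h_S2, h_S4) = 1

Solving yields:
  h_S0 = 3516/851
  h_S1 = 3868/851
  h_S2 = 2708/851
  h_S4 = 2952/851

Starting state is S2, so the expected hitting time is h_S2 = 2708/851.

Answer: 2708/851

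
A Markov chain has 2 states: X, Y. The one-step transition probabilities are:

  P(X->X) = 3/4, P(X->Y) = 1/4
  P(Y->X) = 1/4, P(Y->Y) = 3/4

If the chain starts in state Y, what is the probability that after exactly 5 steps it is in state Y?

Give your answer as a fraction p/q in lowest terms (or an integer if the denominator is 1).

Computing P^5 by repeated multiplication:
P^1 =
  X: [3/4, 1/4]
  Y: [1/4, 3/4]
P^2 =
  X: [5/8, 3/8]
  Y: [3/8, 5/8]
P^3 =
  X: [9/16, 7/16]
  Y: [7/16, 9/16]
P^4 =
  X: [17/32, 15/32]
  Y: [15/32, 17/32]
P^5 =
  X: [33/64, 31/64]
  Y: [31/64, 33/64]

(P^5)[Y -> Y] = 33/64

Answer: 33/64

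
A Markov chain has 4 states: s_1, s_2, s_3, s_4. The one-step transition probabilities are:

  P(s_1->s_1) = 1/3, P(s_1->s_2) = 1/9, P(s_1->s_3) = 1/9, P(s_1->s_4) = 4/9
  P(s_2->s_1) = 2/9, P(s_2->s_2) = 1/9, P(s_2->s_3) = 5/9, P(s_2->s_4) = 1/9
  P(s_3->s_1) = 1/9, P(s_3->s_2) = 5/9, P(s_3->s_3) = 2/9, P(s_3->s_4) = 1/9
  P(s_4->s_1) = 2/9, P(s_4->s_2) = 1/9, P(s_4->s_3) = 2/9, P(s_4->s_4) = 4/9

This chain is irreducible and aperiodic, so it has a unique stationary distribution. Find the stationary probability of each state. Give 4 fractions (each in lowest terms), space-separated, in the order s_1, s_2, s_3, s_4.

Answer: 39/181 127/543 50/181 149/543

Derivation:
The stationary distribution satisfies pi = pi * P, i.e.:
  pi_s_1 = 1/3*pi_s_1 + 2/9*pi_s_2 + 1/9*pi_s_3 + 2/9*pi_s_4
  pi_s_2 = 1/9*pi_s_1 + 1/9*pi_s_2 + 5/9*pi_s_3 + 1/9*pi_s_4
  pi_s_3 = 1/9*pi_s_1 + 5/9*pi_s_2 + 2/9*pi_s_3 + 2/9*pi_s_4
  pi_s_4 = 4/9*pi_s_1 + 1/9*pi_s_2 + 1/9*pi_s_3 + 4/9*pi_s_4
with normalization: pi_s_1 + pi_s_2 + pi_s_3 + pi_s_4 = 1.

Using the first 3 balance equations plus normalization, the linear system A*pi = b is:
  [-2/3, 2/9, 1/9, 2/9] . pi = 0
  [1/9, -8/9, 5/9, 1/9] . pi = 0
  [1/9, 5/9, -7/9, 2/9] . pi = 0
  [1, 1, 1, 1] . pi = 1

Solving yields:
  pi_s_1 = 39/181
  pi_s_2 = 127/543
  pi_s_3 = 50/181
  pi_s_4 = 149/543

Verification (pi * P):
  39/181*1/3 + 127/543*2/9 + 50/181*1/9 + 149/543*2/9 = 39/181 = pi_s_1  (ok)
  39/181*1/9 + 127/543*1/9 + 50/181*5/9 + 149/543*1/9 = 127/543 = pi_s_2  (ok)
  39/181*1/9 + 127/543*5/9 + 50/181*2/9 + 149/543*2/9 = 50/181 = pi_s_3  (ok)
  39/181*4/9 + 127/543*1/9 + 50/181*1/9 + 149/543*4/9 = 149/543 = pi_s_4  (ok)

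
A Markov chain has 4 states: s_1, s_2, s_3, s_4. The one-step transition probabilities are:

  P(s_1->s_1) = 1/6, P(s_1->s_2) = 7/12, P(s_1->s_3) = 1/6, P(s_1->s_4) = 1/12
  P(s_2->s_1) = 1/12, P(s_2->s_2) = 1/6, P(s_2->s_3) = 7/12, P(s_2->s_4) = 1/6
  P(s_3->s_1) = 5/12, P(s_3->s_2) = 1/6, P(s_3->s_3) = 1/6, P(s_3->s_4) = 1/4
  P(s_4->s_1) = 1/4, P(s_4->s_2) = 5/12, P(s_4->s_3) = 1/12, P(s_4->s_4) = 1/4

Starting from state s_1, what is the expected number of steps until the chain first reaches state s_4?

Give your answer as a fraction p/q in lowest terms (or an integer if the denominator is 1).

Let h_i = expected steps to first reach s_4 from state i.
Boundary: h_s_4 = 0.
First-step equations for the other states:
  h_s_1 = 1 + 1/6*h_s_1 + 7/12*h_s_2 + 1/6*h_s_3 + 1/12*h_s_4
  h_s_2 = 1 + 1/12*h_s_1 + 1/6*h_s_2 + 7/12*h_s_3 + 1/6*h_s_4
  h_s_3 = 1 + 5/12*h_s_1 + 1/6*h_s_2 + 1/6*h_s_3 + 1/4*h_s_4

Substituting h_s_4 = 0 and rearranging gives the linear system (I - Q) h = 1:
  [5/6, -7/12, -1/6] . (h_s_1, h_s_2, h_s_3) = 1
  [-1/12, 5/6, -7/12] . (h_s_1, h_s_2, h_s_3) = 1
  [-5/12, -1/6, 5/6] . (h_s_1, h_s_2, h_s_3) = 1

Solving yields:
  h_s_1 = 916/147
  h_s_2 = 276/49
  h_s_3 = 800/147

Starting state is s_1, so the expected hitting time is h_s_1 = 916/147.

Answer: 916/147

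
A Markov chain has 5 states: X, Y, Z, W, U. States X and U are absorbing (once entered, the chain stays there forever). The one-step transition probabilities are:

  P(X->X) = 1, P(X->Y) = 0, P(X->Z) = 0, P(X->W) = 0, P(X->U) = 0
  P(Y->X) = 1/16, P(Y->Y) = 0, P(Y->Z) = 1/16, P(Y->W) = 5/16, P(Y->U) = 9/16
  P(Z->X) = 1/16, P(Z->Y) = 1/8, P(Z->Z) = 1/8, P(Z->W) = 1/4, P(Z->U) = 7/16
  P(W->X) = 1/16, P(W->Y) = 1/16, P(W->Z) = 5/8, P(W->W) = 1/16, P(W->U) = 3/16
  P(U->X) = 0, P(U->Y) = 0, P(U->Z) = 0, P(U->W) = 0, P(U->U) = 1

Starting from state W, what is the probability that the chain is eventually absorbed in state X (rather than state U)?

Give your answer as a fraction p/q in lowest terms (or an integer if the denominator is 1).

Answer: 417/2516

Derivation:
Let a_i = P(absorbed in X | start in state i).
Boundary conditions: a_X = 1, a_U = 0.
For each transient state i, a_i = sum_j P(i->j) * a_j:
  a_Y = 1/16*a_X + 0*a_Y + 1/16*a_Z + 5/16*a_W + 9/16*a_U
  a_Z = 1/16*a_X + 1/8*a_Y + 1/8*a_Z + 1/4*a_W + 7/16*a_U
  a_W = 1/16*a_X + 1/16*a_Y + 5/8*a_Z + 1/16*a_W + 3/16*a_U

Substituting a_X = 1 and a_U = 0, rearrange to (I - Q) a = r where r[i] = P(i -> X):
  [1, -1/16, -5/16] . (a_Y, a_Z, a_W) = 1/16
  [-1/8, 7/8, -1/4] . (a_Y, a_Z, a_W) = 1/16
  [-1/16, -5/8, 15/16] . (a_Y, a_Z, a_W) = 1/16

Solving yields:
  a_Y = 309/2516
  a_Z = 343/2516
  a_W = 417/2516

Starting state is W, so the absorption probability is a_W = 417/2516.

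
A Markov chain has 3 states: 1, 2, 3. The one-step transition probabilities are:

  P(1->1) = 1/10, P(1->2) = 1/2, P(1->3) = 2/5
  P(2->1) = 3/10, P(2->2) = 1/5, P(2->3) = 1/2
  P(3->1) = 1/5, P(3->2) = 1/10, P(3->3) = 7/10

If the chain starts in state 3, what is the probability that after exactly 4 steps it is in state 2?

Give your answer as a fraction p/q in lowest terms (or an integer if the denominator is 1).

Computing P^4 by repeated multiplication:
P^1 =
  1: [1/10, 1/2, 2/5]
  2: [3/10, 1/5, 1/2]
  3: [1/5, 1/10, 7/10]
P^2 =
  1: [6/25, 19/100, 57/100]
  2: [19/100, 6/25, 57/100]
  3: [19/100, 19/100, 31/50]
P^3 =
  1: [39/200, 43/200, 59/100]
  2: [41/200, 1/5, 119/200]
  3: [1/5, 39/200, 121/200]
P^4 =
  1: [101/500, 399/2000, 1197/2000]
  2: [399/2000, 101/500, 1197/2000]
  3: [399/2000, 399/2000, 601/1000]

(P^4)[3 -> 2] = 399/2000

Answer: 399/2000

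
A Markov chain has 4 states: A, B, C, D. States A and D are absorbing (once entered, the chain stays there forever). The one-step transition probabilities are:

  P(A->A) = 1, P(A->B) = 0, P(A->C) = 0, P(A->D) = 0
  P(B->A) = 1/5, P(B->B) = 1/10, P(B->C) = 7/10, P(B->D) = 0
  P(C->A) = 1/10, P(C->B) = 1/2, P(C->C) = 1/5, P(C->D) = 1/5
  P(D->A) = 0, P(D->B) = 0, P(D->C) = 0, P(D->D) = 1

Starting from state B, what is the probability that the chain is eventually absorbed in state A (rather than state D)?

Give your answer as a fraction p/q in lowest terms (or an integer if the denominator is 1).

Let a_i = P(absorbed in A | start in state i).
Boundary conditions: a_A = 1, a_D = 0.
For each transient state i, a_i = sum_j P(i->j) * a_j:
  a_B = 1/5*a_A + 1/10*a_B + 7/10*a_C + 0*a_D
  a_C = 1/10*a_A + 1/2*a_B + 1/5*a_C + 1/5*a_D

Substituting a_A = 1 and a_D = 0, rearrange to (I - Q) a = r where r[i] = P(i -> A):
  [9/10, -7/10] . (a_B, a_C) = 1/5
  [-1/2, 4/5] . (a_B, a_C) = 1/10

Solving yields:
  a_B = 23/37
  a_C = 19/37

Starting state is B, so the absorption probability is a_B = 23/37.

Answer: 23/37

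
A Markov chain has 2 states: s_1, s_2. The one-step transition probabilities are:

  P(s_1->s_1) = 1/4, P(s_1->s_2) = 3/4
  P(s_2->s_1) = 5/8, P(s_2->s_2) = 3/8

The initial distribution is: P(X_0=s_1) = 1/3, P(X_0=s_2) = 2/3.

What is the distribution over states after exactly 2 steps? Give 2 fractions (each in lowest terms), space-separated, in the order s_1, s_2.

Propagating the distribution step by step (d_{t+1} = d_t * P):
d_0 = (s_1=1/3, s_2=2/3)
  d_1[s_1] = 1/3*1/4 + 2/3*5/8 = 1/2
  d_1[s_2] = 1/3*3/4 + 2/3*3/8 = 1/2
d_1 = (s_1=1/2, s_2=1/2)
  d_2[s_1] = 1/2*1/4 + 1/2*5/8 = 7/16
  d_2[s_2] = 1/2*3/4 + 1/2*3/8 = 9/16
d_2 = (s_1=7/16, s_2=9/16)

Answer: 7/16 9/16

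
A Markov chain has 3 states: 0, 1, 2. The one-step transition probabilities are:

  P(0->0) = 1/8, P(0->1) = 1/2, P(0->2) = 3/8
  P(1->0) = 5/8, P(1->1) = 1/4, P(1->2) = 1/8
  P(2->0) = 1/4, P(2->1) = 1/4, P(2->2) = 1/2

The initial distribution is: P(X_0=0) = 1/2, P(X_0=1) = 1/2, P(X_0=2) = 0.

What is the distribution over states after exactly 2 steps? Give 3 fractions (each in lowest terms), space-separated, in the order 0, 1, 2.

Propagating the distribution step by step (d_{t+1} = d_t * P):
d_0 = (0=1/2, 1=1/2, 2=0)
  d_1[0] = 1/2*1/8 + 1/2*5/8 + 0*1/4 = 3/8
  d_1[1] = 1/2*1/2 + 1/2*1/4 + 0*1/4 = 3/8
  d_1[2] = 1/2*3/8 + 1/2*1/8 + 0*1/2 = 1/4
d_1 = (0=3/8, 1=3/8, 2=1/4)
  d_2[0] = 3/8*1/8 + 3/8*5/8 + 1/4*1/4 = 11/32
  d_2[1] = 3/8*1/2 + 3/8*1/4 + 1/4*1/4 = 11/32
  d_2[2] = 3/8*3/8 + 3/8*1/8 + 1/4*1/2 = 5/16
d_2 = (0=11/32, 1=11/32, 2=5/16)

Answer: 11/32 11/32 5/16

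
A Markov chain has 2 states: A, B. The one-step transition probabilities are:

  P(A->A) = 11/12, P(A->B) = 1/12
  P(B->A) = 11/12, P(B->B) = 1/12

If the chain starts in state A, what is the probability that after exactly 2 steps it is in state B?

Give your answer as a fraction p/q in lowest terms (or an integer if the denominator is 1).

Answer: 1/12

Derivation:
Computing P^2 by repeated multiplication:
P^1 =
  A: [11/12, 1/12]
  B: [11/12, 1/12]
P^2 =
  A: [11/12, 1/12]
  B: [11/12, 1/12]

(P^2)[A -> B] = 1/12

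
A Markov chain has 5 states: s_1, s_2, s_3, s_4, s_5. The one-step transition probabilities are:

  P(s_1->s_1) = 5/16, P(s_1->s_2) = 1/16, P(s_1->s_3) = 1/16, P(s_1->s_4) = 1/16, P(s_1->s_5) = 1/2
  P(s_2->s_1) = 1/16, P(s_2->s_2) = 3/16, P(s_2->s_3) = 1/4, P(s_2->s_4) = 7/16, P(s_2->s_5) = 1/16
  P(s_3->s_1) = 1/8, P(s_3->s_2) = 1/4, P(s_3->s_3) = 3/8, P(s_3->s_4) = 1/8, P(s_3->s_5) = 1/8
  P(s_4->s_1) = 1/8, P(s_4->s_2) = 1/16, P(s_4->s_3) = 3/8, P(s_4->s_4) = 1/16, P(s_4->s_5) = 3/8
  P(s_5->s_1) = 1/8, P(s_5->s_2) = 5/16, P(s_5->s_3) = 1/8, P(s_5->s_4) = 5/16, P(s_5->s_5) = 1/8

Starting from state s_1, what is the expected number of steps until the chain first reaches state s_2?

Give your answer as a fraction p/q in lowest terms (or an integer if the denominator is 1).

Answer: 2712/467

Derivation:
Let h_i = expected steps to first reach s_2 from state i.
Boundary: h_s_2 = 0.
First-step equations for the other states:
  h_s_1 = 1 + 5/16*h_s_1 + 1/16*h_s_2 + 1/16*h_s_3 + 1/16*h_s_4 + 1/2*h_s_5
  h_s_3 = 1 + 1/8*h_s_1 + 1/4*h_s_2 + 3/8*h_s_3 + 1/8*h_s_4 + 1/8*h_s_5
  h_s_4 = 1 + 1/8*h_s_1 + 1/16*h_s_2 + 3/8*h_s_3 + 1/16*h_s_4 + 3/8*h_s_5
  h_s_5 = 1 + 1/8*h_s_1 + 5/16*h_s_2 + 1/8*h_s_3 + 5/16*h_s_4 + 1/8*h_s_5

Substituting h_s_2 = 0 and rearranging gives the linear system (I - Q) h = 1:
  [11/16, -1/16, -1/16, -1/2] . (h_s_1, h_s_3, h_s_4, h_s_5) = 1
  [-1/8, 5/8, -1/8, -1/8] . (h_s_1, h_s_3, h_s_4, h_s_5) = 1
  [-1/8, -3/8, 15/16, -3/8] . (h_s_1, h_s_3, h_s_4, h_s_5) = 1
  [-1/8, -1/8, -5/16, 7/8] . (h_s_1, h_s_3, h_s_4, h_s_5) = 1

Solving yields:
  h_s_1 = 2712/467
  h_s_3 = 6760/1401
  h_s_4 = 7904/1401
  h_s_5 = 2184/467

Starting state is s_1, so the expected hitting time is h_s_1 = 2712/467.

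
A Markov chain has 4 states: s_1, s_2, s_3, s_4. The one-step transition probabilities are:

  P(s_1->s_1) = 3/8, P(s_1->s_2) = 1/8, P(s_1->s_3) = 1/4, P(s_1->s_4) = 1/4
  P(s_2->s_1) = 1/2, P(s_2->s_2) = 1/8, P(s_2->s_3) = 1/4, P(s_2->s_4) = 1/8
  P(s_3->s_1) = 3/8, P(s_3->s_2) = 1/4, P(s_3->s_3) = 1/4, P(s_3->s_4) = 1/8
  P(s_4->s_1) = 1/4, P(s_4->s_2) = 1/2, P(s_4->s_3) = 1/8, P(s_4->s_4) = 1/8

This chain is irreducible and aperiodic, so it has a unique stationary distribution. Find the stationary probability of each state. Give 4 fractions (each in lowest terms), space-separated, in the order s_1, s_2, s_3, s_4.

Answer: 75/197 43/197 45/197 34/197

Derivation:
The stationary distribution satisfies pi = pi * P, i.e.:
  pi_s_1 = 3/8*pi_s_1 + 1/2*pi_s_2 + 3/8*pi_s_3 + 1/4*pi_s_4
  pi_s_2 = 1/8*pi_s_1 + 1/8*pi_s_2 + 1/4*pi_s_3 + 1/2*pi_s_4
  pi_s_3 = 1/4*pi_s_1 + 1/4*pi_s_2 + 1/4*pi_s_3 + 1/8*pi_s_4
  pi_s_4 = 1/4*pi_s_1 + 1/8*pi_s_2 + 1/8*pi_s_3 + 1/8*pi_s_4
with normalization: pi_s_1 + pi_s_2 + pi_s_3 + pi_s_4 = 1.

Using the first 3 balance equations plus normalization, the linear system A*pi = b is:
  [-5/8, 1/2, 3/8, 1/4] . pi = 0
  [1/8, -7/8, 1/4, 1/2] . pi = 0
  [1/4, 1/4, -3/4, 1/8] . pi = 0
  [1, 1, 1, 1] . pi = 1

Solving yields:
  pi_s_1 = 75/197
  pi_s_2 = 43/197
  pi_s_3 = 45/197
  pi_s_4 = 34/197

Verification (pi * P):
  75/197*3/8 + 43/197*1/2 + 45/197*3/8 + 34/197*1/4 = 75/197 = pi_s_1  (ok)
  75/197*1/8 + 43/197*1/8 + 45/197*1/4 + 34/197*1/2 = 43/197 = pi_s_2  (ok)
  75/197*1/4 + 43/197*1/4 + 45/197*1/4 + 34/197*1/8 = 45/197 = pi_s_3  (ok)
  75/197*1/4 + 43/197*1/8 + 45/197*1/8 + 34/197*1/8 = 34/197 = pi_s_4  (ok)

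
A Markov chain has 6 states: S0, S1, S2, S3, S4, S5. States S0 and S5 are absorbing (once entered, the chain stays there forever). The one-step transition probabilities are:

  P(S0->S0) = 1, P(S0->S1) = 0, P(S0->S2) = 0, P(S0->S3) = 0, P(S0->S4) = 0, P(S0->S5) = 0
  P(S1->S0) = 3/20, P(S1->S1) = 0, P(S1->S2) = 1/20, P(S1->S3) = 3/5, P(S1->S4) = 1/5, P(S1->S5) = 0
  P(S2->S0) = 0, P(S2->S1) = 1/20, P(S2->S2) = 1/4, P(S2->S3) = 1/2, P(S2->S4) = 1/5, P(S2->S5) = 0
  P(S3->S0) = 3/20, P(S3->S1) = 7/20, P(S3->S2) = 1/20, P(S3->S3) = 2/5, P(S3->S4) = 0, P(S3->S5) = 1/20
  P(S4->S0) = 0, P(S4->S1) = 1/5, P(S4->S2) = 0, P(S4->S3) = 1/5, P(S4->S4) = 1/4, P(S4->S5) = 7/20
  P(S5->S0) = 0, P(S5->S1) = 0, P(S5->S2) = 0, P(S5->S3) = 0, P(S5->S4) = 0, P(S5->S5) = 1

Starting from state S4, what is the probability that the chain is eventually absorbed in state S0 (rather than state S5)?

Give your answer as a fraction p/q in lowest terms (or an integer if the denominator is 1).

Let a_i = P(absorbed in S0 | start in state i).
Boundary conditions: a_S0 = 1, a_S5 = 0.
For each transient state i, a_i = sum_j P(i->j) * a_j:
  a_S1 = 3/20*a_S0 + 0*a_S1 + 1/20*a_S2 + 3/5*a_S3 + 1/5*a_S4 + 0*a_S5
  a_S2 = 0*a_S0 + 1/20*a_S1 + 1/4*a_S2 + 1/2*a_S3 + 1/5*a_S4 + 0*a_S5
  a_S3 = 3/20*a_S0 + 7/20*a_S1 + 1/20*a_S2 + 2/5*a_S3 + 0*a_S4 + 1/20*a_S5
  a_S4 = 0*a_S0 + 1/5*a_S1 + 0*a_S2 + 1/5*a_S3 + 1/4*a_S4 + 7/20*a_S5

Substituting a_S0 = 1 and a_S5 = 0, rearrange to (I - Q) a = r where r[i] = P(i -> S0):
  [1, -1/20, -3/5, -1/5] . (a_S1, a_S2, a_S3, a_S4) = 3/20
  [-1/20, 3/4, -1/2, -1/5] . (a_S1, a_S2, a_S3, a_S4) = 0
  [-7/20, -1/20, 3/5, 0] . (a_S1, a_S2, a_S3, a_S4) = 3/20
  [-1/5, 0, -1/5, 3/4] . (a_S1, a_S2, a_S3, a_S4) = 0

Solving yields:
  a_S1 = 2820/4243
  a_S2 = 2541/4243
  a_S3 = 5835/8486
  a_S4 = 1530/4243

Starting state is S4, so the absorption probability is a_S4 = 1530/4243.

Answer: 1530/4243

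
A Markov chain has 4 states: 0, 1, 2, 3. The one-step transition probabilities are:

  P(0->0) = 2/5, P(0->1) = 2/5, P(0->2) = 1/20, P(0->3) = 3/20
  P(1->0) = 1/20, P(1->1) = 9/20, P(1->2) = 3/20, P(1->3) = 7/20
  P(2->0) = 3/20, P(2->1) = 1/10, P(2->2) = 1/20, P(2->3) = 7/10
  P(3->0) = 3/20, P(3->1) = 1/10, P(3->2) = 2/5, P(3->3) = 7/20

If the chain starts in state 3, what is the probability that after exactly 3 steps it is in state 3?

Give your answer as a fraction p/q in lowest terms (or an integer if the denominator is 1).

Answer: 3027/8000

Derivation:
Computing P^3 by repeated multiplication:
P^1 =
  0: [2/5, 2/5, 1/20, 3/20]
  1: [1/20, 9/20, 3/20, 7/20]
  2: [3/20, 1/10, 1/20, 7/10]
  3: [3/20, 1/10, 2/5, 7/20]
P^2 =
  0: [21/100, 9/25, 57/400, 23/80]
  1: [47/400, 109/400, 87/400, 157/400]
  2: [71/400, 9/50, 61/200, 27/80]
  3: [71/400, 9/50, 73/400, 23/50]
P^3 =
  0: [333/2000, 289/1000, 1493/8000, 2863/8000]
  1: [1217/8000, 369/1600, 1717/8000, 3221/8000]
  2: [1411/8000, 173/800, 1489/8000, 337/800]
  3: [1411/8000, 173/800, 229/1000, 3027/8000]

(P^3)[3 -> 3] = 3027/8000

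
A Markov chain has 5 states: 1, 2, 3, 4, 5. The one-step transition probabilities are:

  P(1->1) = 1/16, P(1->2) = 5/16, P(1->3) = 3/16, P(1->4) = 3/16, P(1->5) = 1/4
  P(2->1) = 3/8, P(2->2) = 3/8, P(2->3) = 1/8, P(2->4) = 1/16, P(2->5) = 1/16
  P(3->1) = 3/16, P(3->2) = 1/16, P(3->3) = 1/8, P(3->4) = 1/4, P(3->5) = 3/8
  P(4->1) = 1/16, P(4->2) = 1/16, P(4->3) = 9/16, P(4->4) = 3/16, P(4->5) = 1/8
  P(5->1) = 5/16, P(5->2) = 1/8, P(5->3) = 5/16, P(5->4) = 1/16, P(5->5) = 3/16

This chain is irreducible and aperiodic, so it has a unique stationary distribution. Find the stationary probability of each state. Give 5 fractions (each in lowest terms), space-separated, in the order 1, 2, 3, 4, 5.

Answer: 719/3522 325/1761 431/1761 539/3522 376/1761

Derivation:
The stationary distribution satisfies pi = pi * P, i.e.:
  pi_1 = 1/16*pi_1 + 3/8*pi_2 + 3/16*pi_3 + 1/16*pi_4 + 5/16*pi_5
  pi_2 = 5/16*pi_1 + 3/8*pi_2 + 1/16*pi_3 + 1/16*pi_4 + 1/8*pi_5
  pi_3 = 3/16*pi_1 + 1/8*pi_2 + 1/8*pi_3 + 9/16*pi_4 + 5/16*pi_5
  pi_4 = 3/16*pi_1 + 1/16*pi_2 + 1/4*pi_3 + 3/16*pi_4 + 1/16*pi_5
  pi_5 = 1/4*pi_1 + 1/16*pi_2 + 3/8*pi_3 + 1/8*pi_4 + 3/16*pi_5
with normalization: pi_1 + pi_2 + pi_3 + pi_4 + pi_5 = 1.

Using the first 4 balance equations plus normalization, the linear system A*pi = b is:
  [-15/16, 3/8, 3/16, 1/16, 5/16] . pi = 0
  [5/16, -5/8, 1/16, 1/16, 1/8] . pi = 0
  [3/16, 1/8, -7/8, 9/16, 5/16] . pi = 0
  [3/16, 1/16, 1/4, -13/16, 1/16] . pi = 0
  [1, 1, 1, 1, 1] . pi = 1

Solving yields:
  pi_1 = 719/3522
  pi_2 = 325/1761
  pi_3 = 431/1761
  pi_4 = 539/3522
  pi_5 = 376/1761

Verification (pi * P):
  719/3522*1/16 + 325/1761*3/8 + 431/1761*3/16 + 539/3522*1/16 + 376/1761*5/16 = 719/3522 = pi_1  (ok)
  719/3522*5/16 + 325/1761*3/8 + 431/1761*1/16 + 539/3522*1/16 + 376/1761*1/8 = 325/1761 = pi_2  (ok)
  719/3522*3/16 + 325/1761*1/8 + 431/1761*1/8 + 539/3522*9/16 + 376/1761*5/16 = 431/1761 = pi_3  (ok)
  719/3522*3/16 + 325/1761*1/16 + 431/1761*1/4 + 539/3522*3/16 + 376/1761*1/16 = 539/3522 = pi_4  (ok)
  719/3522*1/4 + 325/1761*1/16 + 431/1761*3/8 + 539/3522*1/8 + 376/1761*3/16 = 376/1761 = pi_5  (ok)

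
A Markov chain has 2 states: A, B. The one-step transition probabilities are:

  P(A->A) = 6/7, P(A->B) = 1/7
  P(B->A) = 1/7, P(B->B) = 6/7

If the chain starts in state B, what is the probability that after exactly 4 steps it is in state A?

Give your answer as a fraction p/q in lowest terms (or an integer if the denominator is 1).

Answer: 888/2401

Derivation:
Computing P^4 by repeated multiplication:
P^1 =
  A: [6/7, 1/7]
  B: [1/7, 6/7]
P^2 =
  A: [37/49, 12/49]
  B: [12/49, 37/49]
P^3 =
  A: [234/343, 109/343]
  B: [109/343, 234/343]
P^4 =
  A: [1513/2401, 888/2401]
  B: [888/2401, 1513/2401]

(P^4)[B -> A] = 888/2401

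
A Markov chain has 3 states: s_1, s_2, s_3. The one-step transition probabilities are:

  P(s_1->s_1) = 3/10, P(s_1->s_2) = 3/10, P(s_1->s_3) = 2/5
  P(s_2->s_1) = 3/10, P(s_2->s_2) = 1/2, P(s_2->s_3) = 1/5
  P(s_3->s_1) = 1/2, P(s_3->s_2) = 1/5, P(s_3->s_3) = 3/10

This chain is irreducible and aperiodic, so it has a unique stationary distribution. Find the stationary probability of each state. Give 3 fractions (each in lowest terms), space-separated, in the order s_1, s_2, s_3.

Answer: 31/86 29/86 13/43

Derivation:
The stationary distribution satisfies pi = pi * P, i.e.:
  pi_s_1 = 3/10*pi_s_1 + 3/10*pi_s_2 + 1/2*pi_s_3
  pi_s_2 = 3/10*pi_s_1 + 1/2*pi_s_2 + 1/5*pi_s_3
  pi_s_3 = 2/5*pi_s_1 + 1/5*pi_s_2 + 3/10*pi_s_3
with normalization: pi_s_1 + pi_s_2 + pi_s_3 = 1.

Using the first 2 balance equations plus normalization, the linear system A*pi = b is:
  [-7/10, 3/10, 1/2] . pi = 0
  [3/10, -1/2, 1/5] . pi = 0
  [1, 1, 1] . pi = 1

Solving yields:
  pi_s_1 = 31/86
  pi_s_2 = 29/86
  pi_s_3 = 13/43

Verification (pi * P):
  31/86*3/10 + 29/86*3/10 + 13/43*1/2 = 31/86 = pi_s_1  (ok)
  31/86*3/10 + 29/86*1/2 + 13/43*1/5 = 29/86 = pi_s_2  (ok)
  31/86*2/5 + 29/86*1/5 + 13/43*3/10 = 13/43 = pi_s_3  (ok)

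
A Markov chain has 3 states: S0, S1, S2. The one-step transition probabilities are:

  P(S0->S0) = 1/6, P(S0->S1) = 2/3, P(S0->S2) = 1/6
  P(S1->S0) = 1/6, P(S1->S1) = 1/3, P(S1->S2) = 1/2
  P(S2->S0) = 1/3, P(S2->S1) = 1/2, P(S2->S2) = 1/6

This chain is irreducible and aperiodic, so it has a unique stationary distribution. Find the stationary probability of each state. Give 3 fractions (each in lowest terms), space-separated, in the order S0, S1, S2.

The stationary distribution satisfies pi = pi * P, i.e.:
  pi_S0 = 1/6*pi_S0 + 1/6*pi_S1 + 1/3*pi_S2
  pi_S1 = 2/3*pi_S0 + 1/3*pi_S1 + 1/2*pi_S2
  pi_S2 = 1/6*pi_S0 + 1/2*pi_S1 + 1/6*pi_S2
with normalization: pi_S0 + pi_S1 + pi_S2 = 1.

Using the first 2 balance equations plus normalization, the linear system A*pi = b is:
  [-5/6, 1/6, 1/3] . pi = 0
  [2/3, -2/3, 1/2] . pi = 0
  [1, 1, 1] . pi = 1

Solving yields:
  pi_S0 = 11/50
  pi_S1 = 23/50
  pi_S2 = 8/25

Verification (pi * P):
  11/50*1/6 + 23/50*1/6 + 8/25*1/3 = 11/50 = pi_S0  (ok)
  11/50*2/3 + 23/50*1/3 + 8/25*1/2 = 23/50 = pi_S1  (ok)
  11/50*1/6 + 23/50*1/2 + 8/25*1/6 = 8/25 = pi_S2  (ok)

Answer: 11/50 23/50 8/25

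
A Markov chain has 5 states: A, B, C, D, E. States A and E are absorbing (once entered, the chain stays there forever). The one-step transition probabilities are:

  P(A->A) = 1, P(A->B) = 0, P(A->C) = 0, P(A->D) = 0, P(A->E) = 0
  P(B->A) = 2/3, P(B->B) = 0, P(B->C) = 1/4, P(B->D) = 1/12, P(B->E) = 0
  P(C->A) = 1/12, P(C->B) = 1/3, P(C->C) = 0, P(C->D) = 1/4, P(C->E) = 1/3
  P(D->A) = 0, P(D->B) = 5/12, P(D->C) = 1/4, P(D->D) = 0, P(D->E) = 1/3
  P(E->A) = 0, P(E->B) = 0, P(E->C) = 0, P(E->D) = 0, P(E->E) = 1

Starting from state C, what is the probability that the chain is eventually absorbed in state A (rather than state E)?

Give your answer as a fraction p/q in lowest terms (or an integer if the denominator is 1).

Answer: 643/1359

Derivation:
Let a_i = P(absorbed in A | start in state i).
Boundary conditions: a_A = 1, a_E = 0.
For each transient state i, a_i = sum_j P(i->j) * a_j:
  a_B = 2/3*a_A + 0*a_B + 1/4*a_C + 1/12*a_D + 0*a_E
  a_C = 1/12*a_A + 1/3*a_B + 0*a_C + 1/4*a_D + 1/3*a_E
  a_D = 0*a_A + 5/12*a_B + 1/4*a_C + 0*a_D + 1/3*a_E

Substituting a_A = 1 and a_E = 0, rearrange to (I - Q) a = r where r[i] = P(i -> A):
  [1, -1/4, -1/12] . (a_B, a_C, a_D) = 2/3
  [-1/3, 1, -1/4] . (a_B, a_C, a_D) = 1/12
  [-5/12, -1/4, 1] . (a_B, a_C, a_D) = 0

Solving yields:
  a_B = 373/453
  a_C = 643/1359
  a_D = 209/453

Starting state is C, so the absorption probability is a_C = 643/1359.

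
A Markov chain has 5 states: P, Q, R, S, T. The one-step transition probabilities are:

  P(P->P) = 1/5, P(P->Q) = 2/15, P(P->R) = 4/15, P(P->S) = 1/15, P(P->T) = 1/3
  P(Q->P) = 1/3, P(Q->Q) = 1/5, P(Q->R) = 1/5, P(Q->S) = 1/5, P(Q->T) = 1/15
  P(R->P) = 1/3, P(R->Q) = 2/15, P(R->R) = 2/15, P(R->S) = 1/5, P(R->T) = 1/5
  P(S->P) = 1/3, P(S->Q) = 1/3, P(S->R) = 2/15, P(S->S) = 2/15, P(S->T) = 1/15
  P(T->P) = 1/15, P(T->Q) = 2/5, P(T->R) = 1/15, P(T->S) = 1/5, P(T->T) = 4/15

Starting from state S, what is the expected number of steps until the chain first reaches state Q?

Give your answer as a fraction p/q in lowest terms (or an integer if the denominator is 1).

Let h_i = expected steps to first reach Q from state i.
Boundary: h_Q = 0.
First-step equations for the other states:
  h_P = 1 + 1/5*h_P + 2/15*h_Q + 4/15*h_R + 1/15*h_S + 1/3*h_T
  h_R = 1 + 1/3*h_P + 2/15*h_Q + 2/15*h_R + 1/5*h_S + 1/5*h_T
  h_S = 1 + 1/3*h_P + 1/3*h_Q + 2/15*h_R + 2/15*h_S + 1/15*h_T
  h_T = 1 + 1/15*h_P + 2/5*h_Q + 1/15*h_R + 1/5*h_S + 4/15*h_T

Substituting h_Q = 0 and rearranging gives the linear system (I - Q) h = 1:
  [4/5, -4/15, -1/15, -1/3] . (h_P, h_R, h_S, h_T) = 1
  [-1/3, 13/15, -1/5, -1/5] . (h_P, h_R, h_S, h_T) = 1
  [-1/3, -2/15, 13/15, -1/15] . (h_P, h_R, h_S, h_T) = 1
  [-1/15, -1/15, -1/5, 11/15] . (h_P, h_R, h_S, h_T) = 1

Solving yields:
  h_P = 29190/6673
  h_R = 29640/6673
  h_S = 25125/6673
  h_T = 21300/6673

Starting state is S, so the expected hitting time is h_S = 25125/6673.

Answer: 25125/6673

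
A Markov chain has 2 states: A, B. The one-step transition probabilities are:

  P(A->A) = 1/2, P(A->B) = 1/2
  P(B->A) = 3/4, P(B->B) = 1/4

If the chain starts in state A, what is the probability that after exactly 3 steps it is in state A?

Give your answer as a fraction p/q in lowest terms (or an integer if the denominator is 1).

Answer: 19/32

Derivation:
Computing P^3 by repeated multiplication:
P^1 =
  A: [1/2, 1/2]
  B: [3/4, 1/4]
P^2 =
  A: [5/8, 3/8]
  B: [9/16, 7/16]
P^3 =
  A: [19/32, 13/32]
  B: [39/64, 25/64]

(P^3)[A -> A] = 19/32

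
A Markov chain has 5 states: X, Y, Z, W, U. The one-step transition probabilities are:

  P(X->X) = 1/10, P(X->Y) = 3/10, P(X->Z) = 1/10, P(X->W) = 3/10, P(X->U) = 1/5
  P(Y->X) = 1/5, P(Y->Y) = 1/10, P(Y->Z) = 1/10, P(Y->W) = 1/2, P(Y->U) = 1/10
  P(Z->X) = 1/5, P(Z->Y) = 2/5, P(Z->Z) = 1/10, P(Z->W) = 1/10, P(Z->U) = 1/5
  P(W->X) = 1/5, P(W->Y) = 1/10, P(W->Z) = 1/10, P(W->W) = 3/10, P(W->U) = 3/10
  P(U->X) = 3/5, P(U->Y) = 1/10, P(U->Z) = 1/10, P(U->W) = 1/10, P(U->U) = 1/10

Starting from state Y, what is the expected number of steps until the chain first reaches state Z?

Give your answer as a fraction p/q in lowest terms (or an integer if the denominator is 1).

Answer: 10

Derivation:
Let h_i = expected steps to first reach Z from state i.
Boundary: h_Z = 0.
First-step equations for the other states:
  h_X = 1 + 1/10*h_X + 3/10*h_Y + 1/10*h_Z + 3/10*h_W + 1/5*h_U
  h_Y = 1 + 1/5*h_X + 1/10*h_Y + 1/10*h_Z + 1/2*h_W + 1/10*h_U
  h_W = 1 + 1/5*h_X + 1/10*h_Y + 1/10*h_Z + 3/10*h_W + 3/10*h_U
  h_U = 1 + 3/5*h_X + 1/10*h_Y + 1/10*h_Z + 1/10*h_W + 1/10*h_U

Substituting h_Z = 0 and rearranging gives the linear system (I - Q) h = 1:
  [9/10, -3/10, -3/10, -1/5] . (h_X, h_Y, h_W, h_U) = 1
  [-1/5, 9/10, -1/2, -1/10] . (h_X, h_Y, h_W, h_U) = 1
  [-1/5, -1/10, 7/10, -3/10] . (h_X, h_Y, h_W, h_U) = 1
  [-3/5, -1/10, -1/10, 9/10] . (h_X, h_Y, h_W, h_U) = 1

Solving yields:
  h_X = 10
  h_Y = 10
  h_W = 10
  h_U = 10

Starting state is Y, so the expected hitting time is h_Y = 10.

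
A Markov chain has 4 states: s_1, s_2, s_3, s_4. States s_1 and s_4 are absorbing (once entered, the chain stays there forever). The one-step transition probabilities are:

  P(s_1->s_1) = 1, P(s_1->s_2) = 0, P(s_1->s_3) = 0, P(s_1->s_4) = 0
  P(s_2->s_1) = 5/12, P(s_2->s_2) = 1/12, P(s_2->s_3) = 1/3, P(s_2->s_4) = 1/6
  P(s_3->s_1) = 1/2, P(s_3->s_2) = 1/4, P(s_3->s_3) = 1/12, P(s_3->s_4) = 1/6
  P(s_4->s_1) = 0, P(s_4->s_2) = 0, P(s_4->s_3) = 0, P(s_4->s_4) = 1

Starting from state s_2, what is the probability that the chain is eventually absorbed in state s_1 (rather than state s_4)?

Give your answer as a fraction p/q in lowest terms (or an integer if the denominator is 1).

Let a_i = P(absorbed in s_1 | start in state i).
Boundary conditions: a_s_1 = 1, a_s_4 = 0.
For each transient state i, a_i = sum_j P(i->j) * a_j:
  a_s_2 = 5/12*a_s_1 + 1/12*a_s_2 + 1/3*a_s_3 + 1/6*a_s_4
  a_s_3 = 1/2*a_s_1 + 1/4*a_s_2 + 1/12*a_s_3 + 1/6*a_s_4

Substituting a_s_1 = 1 and a_s_4 = 0, rearrange to (I - Q) a = r where r[i] = P(i -> s_1):
  [11/12, -1/3] . (a_s_2, a_s_3) = 5/12
  [-1/4, 11/12] . (a_s_2, a_s_3) = 1/2

Solving yields:
  a_s_2 = 79/109
  a_s_3 = 81/109

Starting state is s_2, so the absorption probability is a_s_2 = 79/109.

Answer: 79/109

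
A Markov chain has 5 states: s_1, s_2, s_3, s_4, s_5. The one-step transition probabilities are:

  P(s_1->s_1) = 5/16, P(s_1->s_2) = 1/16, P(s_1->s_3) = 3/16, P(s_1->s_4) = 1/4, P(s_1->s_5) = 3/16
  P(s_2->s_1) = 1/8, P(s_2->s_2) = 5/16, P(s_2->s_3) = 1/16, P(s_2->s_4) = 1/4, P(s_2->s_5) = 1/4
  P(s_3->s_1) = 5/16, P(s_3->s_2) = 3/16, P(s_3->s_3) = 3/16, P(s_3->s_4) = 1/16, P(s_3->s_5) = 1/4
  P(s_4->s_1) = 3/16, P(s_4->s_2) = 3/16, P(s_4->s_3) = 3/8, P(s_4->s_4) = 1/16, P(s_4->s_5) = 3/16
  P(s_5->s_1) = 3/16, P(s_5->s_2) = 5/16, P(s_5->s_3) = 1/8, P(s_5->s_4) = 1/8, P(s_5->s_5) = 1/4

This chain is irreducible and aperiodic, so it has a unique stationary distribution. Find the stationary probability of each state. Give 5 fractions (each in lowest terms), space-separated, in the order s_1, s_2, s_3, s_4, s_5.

Answer: 12687/56600 1518/7075 9981/56600 8993/56600 2559/11320

Derivation:
The stationary distribution satisfies pi = pi * P, i.e.:
  pi_s_1 = 5/16*pi_s_1 + 1/8*pi_s_2 + 5/16*pi_s_3 + 3/16*pi_s_4 + 3/16*pi_s_5
  pi_s_2 = 1/16*pi_s_1 + 5/16*pi_s_2 + 3/16*pi_s_3 + 3/16*pi_s_4 + 5/16*pi_s_5
  pi_s_3 = 3/16*pi_s_1 + 1/16*pi_s_2 + 3/16*pi_s_3 + 3/8*pi_s_4 + 1/8*pi_s_5
  pi_s_4 = 1/4*pi_s_1 + 1/4*pi_s_2 + 1/16*pi_s_3 + 1/16*pi_s_4 + 1/8*pi_s_5
  pi_s_5 = 3/16*pi_s_1 + 1/4*pi_s_2 + 1/4*pi_s_3 + 3/16*pi_s_4 + 1/4*pi_s_5
with normalization: pi_s_1 + pi_s_2 + pi_s_3 + pi_s_4 + pi_s_5 = 1.

Using the first 4 balance equations plus normalization, the linear system A*pi = b is:
  [-11/16, 1/8, 5/16, 3/16, 3/16] . pi = 0
  [1/16, -11/16, 3/16, 3/16, 5/16] . pi = 0
  [3/16, 1/16, -13/16, 3/8, 1/8] . pi = 0
  [1/4, 1/4, 1/16, -15/16, 1/8] . pi = 0
  [1, 1, 1, 1, 1] . pi = 1

Solving yields:
  pi_s_1 = 12687/56600
  pi_s_2 = 1518/7075
  pi_s_3 = 9981/56600
  pi_s_4 = 8993/56600
  pi_s_5 = 2559/11320

Verification (pi * P):
  12687/56600*5/16 + 1518/7075*1/8 + 9981/56600*5/16 + 8993/56600*3/16 + 2559/11320*3/16 = 12687/56600 = pi_s_1  (ok)
  12687/56600*1/16 + 1518/7075*5/16 + 9981/56600*3/16 + 8993/56600*3/16 + 2559/11320*5/16 = 1518/7075 = pi_s_2  (ok)
  12687/56600*3/16 + 1518/7075*1/16 + 9981/56600*3/16 + 8993/56600*3/8 + 2559/11320*1/8 = 9981/56600 = pi_s_3  (ok)
  12687/56600*1/4 + 1518/7075*1/4 + 9981/56600*1/16 + 8993/56600*1/16 + 2559/11320*1/8 = 8993/56600 = pi_s_4  (ok)
  12687/56600*3/16 + 1518/7075*1/4 + 9981/56600*1/4 + 8993/56600*3/16 + 2559/11320*1/4 = 2559/11320 = pi_s_5  (ok)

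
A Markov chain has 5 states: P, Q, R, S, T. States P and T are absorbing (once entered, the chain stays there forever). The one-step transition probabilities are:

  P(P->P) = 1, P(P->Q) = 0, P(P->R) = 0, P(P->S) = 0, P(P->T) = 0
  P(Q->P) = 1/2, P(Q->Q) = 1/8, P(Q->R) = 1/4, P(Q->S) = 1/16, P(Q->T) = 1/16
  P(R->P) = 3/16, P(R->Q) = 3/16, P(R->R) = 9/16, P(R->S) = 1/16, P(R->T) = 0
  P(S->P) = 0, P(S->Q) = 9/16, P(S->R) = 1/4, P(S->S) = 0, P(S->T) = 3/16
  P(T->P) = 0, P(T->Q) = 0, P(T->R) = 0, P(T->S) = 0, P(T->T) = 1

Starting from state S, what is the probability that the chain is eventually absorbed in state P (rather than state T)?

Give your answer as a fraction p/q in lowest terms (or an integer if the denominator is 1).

Let a_i = P(absorbed in P | start in state i).
Boundary conditions: a_P = 1, a_T = 0.
For each transient state i, a_i = sum_j P(i->j) * a_j:
  a_Q = 1/2*a_P + 1/8*a_Q + 1/4*a_R + 1/16*a_S + 1/16*a_T
  a_R = 3/16*a_P + 3/16*a_Q + 9/16*a_R + 1/16*a_S + 0*a_T
  a_S = 0*a_P + 9/16*a_Q + 1/4*a_R + 0*a_S + 3/16*a_T

Substituting a_P = 1 and a_T = 0, rearrange to (I - Q) a = r where r[i] = P(i -> P):
  [7/8, -1/4, -1/16] . (a_Q, a_R, a_S) = 1/2
  [-3/16, 7/16, -1/16] . (a_Q, a_R, a_S) = 3/16
  [-9/16, -1/4, 1] . (a_Q, a_R, a_S) = 0

Solving yields:
  a_Q = 356/403
  a_R = 367/403
  a_S = 292/403

Starting state is S, so the absorption probability is a_S = 292/403.

Answer: 292/403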